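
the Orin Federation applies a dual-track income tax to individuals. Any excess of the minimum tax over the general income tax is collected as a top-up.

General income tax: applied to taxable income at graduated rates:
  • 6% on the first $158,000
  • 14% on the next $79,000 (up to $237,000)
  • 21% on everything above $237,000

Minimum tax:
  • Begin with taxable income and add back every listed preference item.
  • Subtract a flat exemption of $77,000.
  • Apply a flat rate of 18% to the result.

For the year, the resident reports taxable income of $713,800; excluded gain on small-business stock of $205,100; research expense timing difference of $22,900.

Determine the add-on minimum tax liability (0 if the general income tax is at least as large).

General income tax:
  $158,000 × 6% = $9,480
  $79,000 × 14% = $11,060
  $476,800 × 21% = $100,128
  → $120,668

Minimum tax:
  Adjusted income: $713,800 + $205,100 + $22,900 = $941,800
  Less exemption $77,000 → base $864,800
  $864,800 × 18% = $155,664

Excess of minimum tax over general income tax: $155,664 − $120,668 = $34,996.

$34,996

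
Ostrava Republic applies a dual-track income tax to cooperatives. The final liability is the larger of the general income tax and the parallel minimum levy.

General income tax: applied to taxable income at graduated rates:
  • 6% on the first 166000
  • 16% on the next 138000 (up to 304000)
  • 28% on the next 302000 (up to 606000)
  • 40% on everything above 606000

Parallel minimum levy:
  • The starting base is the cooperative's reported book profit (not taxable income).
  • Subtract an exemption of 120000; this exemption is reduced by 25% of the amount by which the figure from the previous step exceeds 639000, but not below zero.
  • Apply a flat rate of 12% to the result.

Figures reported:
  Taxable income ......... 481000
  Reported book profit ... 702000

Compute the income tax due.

81600

General income tax:
  166000 × 6% = 9960
  138000 × 16% = 22080
  177000 × 28% = 49560
  → 81600

Parallel minimum levy:
  Base (reported book profit): 702000
  Exemption: 120000 − 25% × (702000 − 639000) = 120000 − 15750 = 104250
  Base: 702000 − 104250 = 597750
  597750 × 12% = 71730

81600 > 71730, so the general income tax governs.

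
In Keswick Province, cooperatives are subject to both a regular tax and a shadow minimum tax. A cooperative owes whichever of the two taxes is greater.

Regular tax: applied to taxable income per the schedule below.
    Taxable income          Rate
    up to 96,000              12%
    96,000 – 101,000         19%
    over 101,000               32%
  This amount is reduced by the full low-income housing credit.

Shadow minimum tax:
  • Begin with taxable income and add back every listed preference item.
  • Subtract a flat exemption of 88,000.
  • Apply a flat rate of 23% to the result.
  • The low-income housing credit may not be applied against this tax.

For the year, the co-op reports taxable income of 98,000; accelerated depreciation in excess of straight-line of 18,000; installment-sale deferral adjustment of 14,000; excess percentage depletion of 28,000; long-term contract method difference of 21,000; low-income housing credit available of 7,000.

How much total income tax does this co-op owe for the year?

Regular tax:
  96,000 × 12% = 11,520
  2,000 × 19% = 380
  → 11,900
  Less low-income housing credit 7,000 → 4,900

Shadow minimum tax:
  Adjusted income: 98,000 + 18,000 + 14,000 + 28,000 + 21,000 = 179,000
  Less exemption 88,000 → base 91,000
  91,000 × 23% = 20,930

20,930 > 4,900, so the shadow minimum tax is the binding amount.

20,930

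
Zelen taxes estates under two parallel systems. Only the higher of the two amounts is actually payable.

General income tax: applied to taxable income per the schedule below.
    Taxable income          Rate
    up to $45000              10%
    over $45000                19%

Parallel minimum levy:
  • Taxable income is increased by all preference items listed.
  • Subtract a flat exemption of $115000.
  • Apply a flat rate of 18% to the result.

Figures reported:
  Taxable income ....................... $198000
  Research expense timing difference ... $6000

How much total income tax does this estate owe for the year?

$33570

General income tax:
  $45000 × 10% = $4500
  $153000 × 19% = $29070
  → $33570

Parallel minimum levy:
  Adjusted income: $198000 + $6000 = $204000
  Less exemption $115000 → base $89000
  $89000 × 18% = $16020

$33570 > $16020, so the general income tax governs.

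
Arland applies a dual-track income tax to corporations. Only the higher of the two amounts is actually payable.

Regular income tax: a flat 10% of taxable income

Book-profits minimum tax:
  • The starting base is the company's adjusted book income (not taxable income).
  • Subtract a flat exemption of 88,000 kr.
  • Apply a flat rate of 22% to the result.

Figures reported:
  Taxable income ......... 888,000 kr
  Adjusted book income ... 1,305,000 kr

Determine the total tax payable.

Regular income tax:
  888,000 kr × 10% = 88,800 kr

Book-profits minimum tax:
  Base (adjusted book income): 1,305,000 kr
  Less exemption 88,000 kr → base 1,217,000 kr
  1,217,000 kr × 22% = 267,740 kr

267,740 kr > 88,800 kr, so the book-profits minimum tax is the binding amount.

267,740 kr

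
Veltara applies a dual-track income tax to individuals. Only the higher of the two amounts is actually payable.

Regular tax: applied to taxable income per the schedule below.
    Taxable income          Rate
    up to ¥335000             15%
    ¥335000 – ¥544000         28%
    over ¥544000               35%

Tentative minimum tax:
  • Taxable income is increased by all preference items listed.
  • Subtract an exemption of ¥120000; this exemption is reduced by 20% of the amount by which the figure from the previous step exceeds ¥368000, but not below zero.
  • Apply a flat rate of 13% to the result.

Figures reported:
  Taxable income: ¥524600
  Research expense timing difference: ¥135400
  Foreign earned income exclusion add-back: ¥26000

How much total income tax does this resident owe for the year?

Regular tax:
  ¥335000 × 15% = ¥50250
  ¥189600 × 28% = ¥53088
  → ¥103338

Tentative minimum tax:
  Adjusted income: ¥524600 + ¥135400 + ¥26000 = ¥686000
  Exemption: ¥120000 − 20% × (¥686000 − ¥368000) = ¥120000 − ¥63600 = ¥56400
  Base: ¥686000 − ¥56400 = ¥629600
  ¥629600 × 13% = ¥81848

¥103338 > ¥81848, so the regular tax governs.

¥103338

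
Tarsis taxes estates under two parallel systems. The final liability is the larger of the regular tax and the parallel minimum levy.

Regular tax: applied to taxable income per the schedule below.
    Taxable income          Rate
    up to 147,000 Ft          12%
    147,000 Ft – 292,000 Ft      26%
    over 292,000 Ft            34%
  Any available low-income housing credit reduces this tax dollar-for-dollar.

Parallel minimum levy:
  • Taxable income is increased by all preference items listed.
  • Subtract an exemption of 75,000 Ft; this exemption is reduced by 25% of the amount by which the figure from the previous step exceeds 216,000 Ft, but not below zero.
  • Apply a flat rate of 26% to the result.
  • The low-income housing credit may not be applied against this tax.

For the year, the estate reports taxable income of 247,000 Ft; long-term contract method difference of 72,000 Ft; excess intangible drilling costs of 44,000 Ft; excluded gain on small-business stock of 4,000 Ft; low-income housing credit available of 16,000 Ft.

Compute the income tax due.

Parallel minimum levy:
  Adjusted income: 247,000 Ft + 72,000 Ft + 44,000 Ft + 4,000 Ft = 367,000 Ft
  Exemption: 75,000 Ft − 25% × (367,000 Ft − 216,000 Ft) = 75,000 Ft − 37,750 Ft = 37,250 Ft
  Base: 367,000 Ft − 37,250 Ft = 329,750 Ft
  329,750 Ft × 26% = 85,735 Ft

Regular tax:
  147,000 Ft × 12% = 17,640 Ft
  100,000 Ft × 26% = 26,000 Ft
  → 43,640 Ft
  Less low-income housing credit 16,000 Ft → 27,640 Ft

85,735 Ft > 27,640 Ft, so the parallel minimum levy is the binding amount.

85,735 Ft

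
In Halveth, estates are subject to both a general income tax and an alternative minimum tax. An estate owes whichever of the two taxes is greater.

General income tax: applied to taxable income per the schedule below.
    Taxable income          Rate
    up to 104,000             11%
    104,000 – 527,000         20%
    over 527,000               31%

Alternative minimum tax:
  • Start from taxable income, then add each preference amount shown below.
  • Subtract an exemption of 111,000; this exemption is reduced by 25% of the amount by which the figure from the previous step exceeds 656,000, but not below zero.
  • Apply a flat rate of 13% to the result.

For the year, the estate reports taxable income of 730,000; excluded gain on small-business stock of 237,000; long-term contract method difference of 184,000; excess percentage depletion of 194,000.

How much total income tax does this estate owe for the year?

General income tax:
  104,000 × 11% = 11,440
  423,000 × 20% = 84,600
  203,000 × 31% = 62,930
  → 158,970

Alternative minimum tax:
  Adjusted income: 730,000 + 237,000 + 184,000 + 194,000 = 1,345,000
  Exemption: 25% × (1,345,000 − 656,000) = 172,250 ≥ 111,000, so the exemption is fully phased out
  Base: 1,345,000 − 0 = 1,345,000
  1,345,000 × 13% = 174,850

174,850 > 158,970, so the alternative minimum tax is the binding amount.

174,850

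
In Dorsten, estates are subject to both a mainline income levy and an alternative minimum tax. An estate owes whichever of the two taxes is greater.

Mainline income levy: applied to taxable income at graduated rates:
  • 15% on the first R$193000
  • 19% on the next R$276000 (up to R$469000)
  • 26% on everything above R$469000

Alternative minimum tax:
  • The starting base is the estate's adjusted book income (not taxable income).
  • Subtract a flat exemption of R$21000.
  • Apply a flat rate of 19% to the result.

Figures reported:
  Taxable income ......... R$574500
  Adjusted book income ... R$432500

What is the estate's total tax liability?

R$108820

Alternative minimum tax:
  Base (adjusted book income): R$432500
  Less exemption R$21000 → base R$411500
  R$411500 × 19% = R$78185

Mainline income levy:
  R$193000 × 15% = R$28950
  R$276000 × 19% = R$52440
  R$105500 × 26% = R$27430
  → R$108820

R$108820 > R$78185, so the mainline income levy governs.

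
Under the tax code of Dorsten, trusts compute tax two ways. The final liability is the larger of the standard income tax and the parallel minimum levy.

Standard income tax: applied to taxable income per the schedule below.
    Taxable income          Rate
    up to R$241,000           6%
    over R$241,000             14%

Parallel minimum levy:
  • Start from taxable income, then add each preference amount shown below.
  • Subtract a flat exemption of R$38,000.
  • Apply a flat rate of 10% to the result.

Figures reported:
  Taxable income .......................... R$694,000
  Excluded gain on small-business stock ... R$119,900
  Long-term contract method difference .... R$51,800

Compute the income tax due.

Standard income tax:
  R$241,000 × 6% = R$14,460
  R$453,000 × 14% = R$63,420
  → R$77,880

Parallel minimum levy:
  Adjusted income: R$694,000 + R$119,900 + R$51,800 = R$865,700
  Less exemption R$38,000 → base R$827,700
  R$827,700 × 10% = R$82,770

R$82,770 > R$77,880, so the parallel minimum levy is the binding amount.

R$82,770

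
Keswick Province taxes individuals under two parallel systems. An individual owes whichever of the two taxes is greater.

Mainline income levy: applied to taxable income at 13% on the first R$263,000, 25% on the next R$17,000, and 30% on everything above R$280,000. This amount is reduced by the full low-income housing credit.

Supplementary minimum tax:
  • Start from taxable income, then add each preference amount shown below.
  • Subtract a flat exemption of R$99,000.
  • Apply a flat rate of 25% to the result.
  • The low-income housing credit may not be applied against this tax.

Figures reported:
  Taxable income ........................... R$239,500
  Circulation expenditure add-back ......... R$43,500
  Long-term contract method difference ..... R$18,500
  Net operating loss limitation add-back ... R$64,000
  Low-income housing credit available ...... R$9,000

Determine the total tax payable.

R$66,625

Supplementary minimum tax:
  Adjusted income: R$239,500 + R$43,500 + R$18,500 + R$64,000 = R$365,500
  Less exemption R$99,000 → base R$266,500
  R$266,500 × 25% = R$66,625

Mainline income levy:
  R$239,500 × 13% = R$31,135
  Less low-income housing credit R$9,000 → R$22,135

R$66,625 > R$22,135, so the supplementary minimum tax is the binding amount.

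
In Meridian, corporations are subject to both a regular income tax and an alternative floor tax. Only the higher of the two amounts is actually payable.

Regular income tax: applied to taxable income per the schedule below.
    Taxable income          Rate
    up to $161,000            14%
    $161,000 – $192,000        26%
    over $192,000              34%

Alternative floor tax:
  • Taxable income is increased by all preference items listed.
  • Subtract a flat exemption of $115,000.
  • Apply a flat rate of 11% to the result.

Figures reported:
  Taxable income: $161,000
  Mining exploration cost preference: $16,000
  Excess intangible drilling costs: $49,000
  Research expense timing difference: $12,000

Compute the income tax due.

$22,540

Alternative floor tax:
  Adjusted income: $161,000 + $16,000 + $49,000 + $12,000 = $238,000
  Less exemption $115,000 → base $123,000
  $123,000 × 11% = $13,530

Regular income tax:
  $161,000 × 14% = $22,540

$22,540 > $13,530, so the regular income tax governs.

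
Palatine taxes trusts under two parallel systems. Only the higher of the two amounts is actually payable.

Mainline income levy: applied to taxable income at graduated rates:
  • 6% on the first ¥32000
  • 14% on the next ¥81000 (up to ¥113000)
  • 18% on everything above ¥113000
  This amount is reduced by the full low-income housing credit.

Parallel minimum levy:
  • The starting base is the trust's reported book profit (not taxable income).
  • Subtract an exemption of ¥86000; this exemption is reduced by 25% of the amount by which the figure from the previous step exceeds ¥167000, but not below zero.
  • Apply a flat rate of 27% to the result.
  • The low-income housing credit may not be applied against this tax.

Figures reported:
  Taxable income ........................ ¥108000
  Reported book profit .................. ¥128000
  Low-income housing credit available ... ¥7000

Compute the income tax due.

Mainline income levy:
  ¥32000 × 6% = ¥1920
  ¥76000 × 14% = ¥10640
  → ¥12560
  Less low-income housing credit ¥7000 → ¥5560

Parallel minimum levy:
  Base (reported book profit): ¥128000
  Exemption: ¥128000 ≤ ¥167000, so full ¥86000 applies
  Base: ¥128000 − ¥86000 = ¥42000
  ¥42000 × 27% = ¥11340

¥11340 > ¥5560, so the parallel minimum levy is the binding amount.

¥11340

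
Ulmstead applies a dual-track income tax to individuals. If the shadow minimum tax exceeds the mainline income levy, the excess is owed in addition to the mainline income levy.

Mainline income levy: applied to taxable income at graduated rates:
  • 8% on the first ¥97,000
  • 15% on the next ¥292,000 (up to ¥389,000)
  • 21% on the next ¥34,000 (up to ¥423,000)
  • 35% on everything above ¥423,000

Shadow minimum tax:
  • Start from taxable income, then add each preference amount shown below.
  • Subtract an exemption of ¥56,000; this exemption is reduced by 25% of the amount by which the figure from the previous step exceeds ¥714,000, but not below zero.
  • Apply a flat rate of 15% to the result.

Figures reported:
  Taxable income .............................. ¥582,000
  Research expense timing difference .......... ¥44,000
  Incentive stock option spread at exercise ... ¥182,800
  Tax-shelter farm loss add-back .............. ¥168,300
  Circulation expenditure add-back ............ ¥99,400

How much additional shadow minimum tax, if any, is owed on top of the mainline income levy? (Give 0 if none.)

¥47,125

Shadow minimum tax:
  Adjusted income: ¥582,000 + ¥44,000 + ¥182,800 + ¥168,300 + ¥99,400 = ¥1,076,500
  Exemption: 25% × (¥1,076,500 − ¥714,000) = ¥90,625 ≥ ¥56,000, so the exemption is fully phased out
  Base: ¥1,076,500 − ¥0 = ¥1,076,500
  ¥1,076,500 × 15% = ¥161,475

Mainline income levy:
  ¥97,000 × 8% = ¥7,760
  ¥292,000 × 15% = ¥43,800
  ¥34,000 × 21% = ¥7,140
  ¥159,000 × 35% = ¥55,650
  → ¥114,350

Excess of shadow minimum tax over mainline income levy: ¥161,475 − ¥114,350 = ¥47,125.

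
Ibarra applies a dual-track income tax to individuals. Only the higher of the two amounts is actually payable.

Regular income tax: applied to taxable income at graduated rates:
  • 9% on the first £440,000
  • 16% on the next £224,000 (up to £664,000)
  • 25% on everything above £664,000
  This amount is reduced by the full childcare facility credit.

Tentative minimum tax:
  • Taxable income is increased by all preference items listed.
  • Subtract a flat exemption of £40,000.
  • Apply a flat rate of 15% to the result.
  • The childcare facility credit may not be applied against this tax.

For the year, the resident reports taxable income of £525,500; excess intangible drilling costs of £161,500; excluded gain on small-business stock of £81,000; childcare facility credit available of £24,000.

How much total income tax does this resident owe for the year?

Tentative minimum tax:
  Adjusted income: £525,500 + £161,500 + £81,000 = £768,000
  Less exemption £40,000 → base £728,000
  £728,000 × 15% = £109,200

Regular income tax:
  £440,000 × 9% = £39,600
  £85,500 × 16% = £13,680
  → £53,280
  Less childcare facility credit £24,000 → £29,280

£109,200 > £29,280, so the tentative minimum tax is the binding amount.

£109,200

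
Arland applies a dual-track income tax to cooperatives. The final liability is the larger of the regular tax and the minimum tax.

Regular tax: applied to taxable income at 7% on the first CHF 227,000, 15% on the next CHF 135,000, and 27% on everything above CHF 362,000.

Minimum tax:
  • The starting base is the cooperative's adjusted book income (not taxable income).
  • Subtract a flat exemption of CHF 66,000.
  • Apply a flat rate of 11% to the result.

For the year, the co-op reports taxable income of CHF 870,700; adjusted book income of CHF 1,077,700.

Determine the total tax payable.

Regular tax:
  CHF 227,000 × 7% = CHF 15,890
  CHF 135,000 × 15% = CHF 20,250
  CHF 508,700 × 27% = CHF 137,349
  → CHF 173,489

Minimum tax:
  Base (adjusted book income): CHF 1,077,700
  Less exemption CHF 66,000 → base CHF 1,011,700
  CHF 1,011,700 × 11% = CHF 111,287

CHF 173,489 > CHF 111,287, so the regular tax governs.

CHF 173,489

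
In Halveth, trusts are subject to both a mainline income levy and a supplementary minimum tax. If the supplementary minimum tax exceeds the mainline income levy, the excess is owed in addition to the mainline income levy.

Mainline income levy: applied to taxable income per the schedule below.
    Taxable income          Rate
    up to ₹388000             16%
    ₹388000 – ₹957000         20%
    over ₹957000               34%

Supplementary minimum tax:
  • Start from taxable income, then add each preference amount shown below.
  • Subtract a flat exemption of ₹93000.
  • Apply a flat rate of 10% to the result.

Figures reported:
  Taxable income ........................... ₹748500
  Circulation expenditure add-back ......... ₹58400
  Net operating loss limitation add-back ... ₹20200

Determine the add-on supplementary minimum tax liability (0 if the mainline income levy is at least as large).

Mainline income levy:
  ₹388000 × 16% = ₹62080
  ₹360500 × 20% = ₹72100
  → ₹134180

Supplementary minimum tax:
  Adjusted income: ₹748500 + ₹58400 + ₹20200 = ₹827100
  Less exemption ₹93000 → base ₹734100
  ₹734100 × 10% = ₹73410

₹73410 ≤ ₹134180, so no add-on is due.

₹0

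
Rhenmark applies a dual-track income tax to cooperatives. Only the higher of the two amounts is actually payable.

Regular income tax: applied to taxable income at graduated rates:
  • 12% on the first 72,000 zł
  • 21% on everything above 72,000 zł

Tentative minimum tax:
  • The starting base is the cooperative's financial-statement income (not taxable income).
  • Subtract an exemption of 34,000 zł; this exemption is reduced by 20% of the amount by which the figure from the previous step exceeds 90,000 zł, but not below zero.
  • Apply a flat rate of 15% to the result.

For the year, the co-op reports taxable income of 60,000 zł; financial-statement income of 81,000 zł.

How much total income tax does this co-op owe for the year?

7,200 zł

Regular income tax:
  60,000 zł × 12% = 7,200 zł

Tentative minimum tax:
  Base (financial-statement income): 81,000 zł
  Exemption: 81,000 zł ≤ 90,000 zł, so full 34,000 zł applies
  Base: 81,000 zł − 34,000 zł = 47,000 zł
  47,000 zł × 15% = 7,050 zł

7,200 zł > 7,050 zł, so the regular income tax governs.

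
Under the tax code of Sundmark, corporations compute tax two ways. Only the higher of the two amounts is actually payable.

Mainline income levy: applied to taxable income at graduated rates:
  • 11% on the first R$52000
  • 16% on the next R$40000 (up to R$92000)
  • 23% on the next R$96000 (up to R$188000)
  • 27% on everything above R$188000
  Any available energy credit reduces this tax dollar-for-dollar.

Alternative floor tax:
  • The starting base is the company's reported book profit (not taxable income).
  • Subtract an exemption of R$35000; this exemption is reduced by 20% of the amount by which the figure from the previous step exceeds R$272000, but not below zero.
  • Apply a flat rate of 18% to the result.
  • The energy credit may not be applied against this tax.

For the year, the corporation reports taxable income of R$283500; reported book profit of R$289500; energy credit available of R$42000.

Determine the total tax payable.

R$46440

Alternative floor tax:
  Base (reported book profit): R$289500
  Exemption: R$35000 − 20% × (R$289500 − R$272000) = R$35000 − R$3500 = R$31500
  Base: R$289500 − R$31500 = R$258000
  R$258000 × 18% = R$46440

Mainline income levy:
  R$52000 × 11% = R$5720
  R$40000 × 16% = R$6400
  R$96000 × 23% = R$22080
  R$95500 × 27% = R$25785
  → R$59985
  Less energy credit R$42000 → R$17985

R$46440 > R$17985, so the alternative floor tax is the binding amount.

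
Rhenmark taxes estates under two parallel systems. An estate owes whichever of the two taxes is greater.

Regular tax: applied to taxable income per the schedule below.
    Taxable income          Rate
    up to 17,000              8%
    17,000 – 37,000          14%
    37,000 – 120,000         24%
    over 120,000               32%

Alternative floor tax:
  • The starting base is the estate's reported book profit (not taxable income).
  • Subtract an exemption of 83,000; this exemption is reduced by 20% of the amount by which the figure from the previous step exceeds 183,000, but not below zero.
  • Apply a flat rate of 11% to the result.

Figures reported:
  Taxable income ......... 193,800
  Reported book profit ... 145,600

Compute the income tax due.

47,696

Regular tax:
  17,000 × 8% = 1,360
  20,000 × 14% = 2,800
  83,000 × 24% = 19,920
  73,800 × 32% = 23,616
  → 47,696

Alternative floor tax:
  Base (reported book profit): 145,600
  Exemption: 145,600 ≤ 183,000, so full 83,000 applies
  Base: 145,600 − 83,000 = 62,600
  62,600 × 11% = 6,886

47,696 > 6,886, so the regular tax governs.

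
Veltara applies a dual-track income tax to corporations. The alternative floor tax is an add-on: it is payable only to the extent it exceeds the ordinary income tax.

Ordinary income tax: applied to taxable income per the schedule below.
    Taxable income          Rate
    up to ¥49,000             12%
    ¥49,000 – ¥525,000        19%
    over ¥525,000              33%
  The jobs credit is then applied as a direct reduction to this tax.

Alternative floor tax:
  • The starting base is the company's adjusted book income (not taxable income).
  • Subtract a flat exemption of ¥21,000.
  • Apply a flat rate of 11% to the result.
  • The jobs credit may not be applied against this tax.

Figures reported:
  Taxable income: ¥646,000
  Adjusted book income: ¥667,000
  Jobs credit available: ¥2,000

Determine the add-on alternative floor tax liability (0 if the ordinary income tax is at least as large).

¥0

Alternative floor tax:
  Base (adjusted book income): ¥667,000
  Less exemption ¥21,000 → base ¥646,000
  ¥646,000 × 11% = ¥71,060

Ordinary income tax:
  ¥49,000 × 12% = ¥5,880
  ¥476,000 × 19% = ¥90,440
  ¥121,000 × 33% = ¥39,930
  → ¥136,250
  Less jobs credit ¥2,000 → ¥134,250

¥71,060 ≤ ¥134,250, so no add-on is due.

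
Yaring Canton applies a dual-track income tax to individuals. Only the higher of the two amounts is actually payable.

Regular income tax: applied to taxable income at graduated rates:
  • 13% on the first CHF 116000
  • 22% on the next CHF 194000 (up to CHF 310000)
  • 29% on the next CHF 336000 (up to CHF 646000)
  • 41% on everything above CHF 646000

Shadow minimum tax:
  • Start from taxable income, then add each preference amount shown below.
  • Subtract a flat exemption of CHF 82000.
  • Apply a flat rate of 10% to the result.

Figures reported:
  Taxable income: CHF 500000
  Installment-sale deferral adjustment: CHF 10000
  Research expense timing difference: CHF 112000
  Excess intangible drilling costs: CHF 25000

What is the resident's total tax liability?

Regular income tax:
  CHF 116000 × 13% = CHF 15080
  CHF 194000 × 22% = CHF 42680
  CHF 190000 × 29% = CHF 55100
  → CHF 112860

Shadow minimum tax:
  Adjusted income: CHF 500000 + CHF 10000 + CHF 112000 + CHF 25000 = CHF 647000
  Less exemption CHF 82000 → base CHF 565000
  CHF 565000 × 10% = CHF 56500

CHF 112860 > CHF 56500, so the regular income tax governs.

CHF 112860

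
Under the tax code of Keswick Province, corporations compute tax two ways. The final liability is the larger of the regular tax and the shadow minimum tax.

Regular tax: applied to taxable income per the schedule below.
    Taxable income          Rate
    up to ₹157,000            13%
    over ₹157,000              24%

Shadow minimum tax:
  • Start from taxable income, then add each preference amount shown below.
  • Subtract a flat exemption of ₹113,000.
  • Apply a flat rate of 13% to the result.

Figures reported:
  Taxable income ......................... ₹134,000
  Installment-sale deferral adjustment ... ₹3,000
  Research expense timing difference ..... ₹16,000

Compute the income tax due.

₹17,420

Shadow minimum tax:
  Adjusted income: ₹134,000 + ₹3,000 + ₹16,000 = ₹153,000
  Less exemption ₹113,000 → base ₹40,000
  ₹40,000 × 13% = ₹5,200

Regular tax:
  ₹134,000 × 13% = ₹17,420

₹17,420 > ₹5,200, so the regular tax governs.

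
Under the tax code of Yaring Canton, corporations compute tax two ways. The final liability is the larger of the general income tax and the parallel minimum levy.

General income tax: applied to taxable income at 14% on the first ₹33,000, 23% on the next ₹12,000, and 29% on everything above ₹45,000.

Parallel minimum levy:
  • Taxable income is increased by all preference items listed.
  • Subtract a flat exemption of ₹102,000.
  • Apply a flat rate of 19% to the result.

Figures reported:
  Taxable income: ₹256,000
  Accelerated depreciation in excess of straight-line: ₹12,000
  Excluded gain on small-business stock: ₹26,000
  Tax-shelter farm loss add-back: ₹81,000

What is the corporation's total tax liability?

Parallel minimum levy:
  Adjusted income: ₹256,000 + ₹12,000 + ₹26,000 + ₹81,000 = ₹375,000
  Less exemption ₹102,000 → base ₹273,000
  ₹273,000 × 19% = ₹51,870

General income tax:
  ₹33,000 × 14% = ₹4,620
  ₹12,000 × 23% = ₹2,760
  ₹211,000 × 29% = ₹61,190
  → ₹68,570

₹68,570 > ₹51,870, so the general income tax governs.

₹68,570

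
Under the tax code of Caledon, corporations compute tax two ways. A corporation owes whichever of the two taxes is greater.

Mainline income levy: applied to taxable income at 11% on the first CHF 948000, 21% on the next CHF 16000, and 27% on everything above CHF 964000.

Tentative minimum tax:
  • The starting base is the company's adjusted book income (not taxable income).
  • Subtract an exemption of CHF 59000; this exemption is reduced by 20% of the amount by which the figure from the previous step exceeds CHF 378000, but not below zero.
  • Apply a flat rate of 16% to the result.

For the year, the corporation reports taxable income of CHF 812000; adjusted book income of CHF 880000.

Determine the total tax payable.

Mainline income levy:
  CHF 812000 × 11% = CHF 89320

Tentative minimum tax:
  Base (adjusted book income): CHF 880000
  Exemption: 20% × (CHF 880000 − CHF 378000) = CHF 100400 ≥ CHF 59000, so the exemption is fully phased out
  Base: CHF 880000 − CHF 0 = CHF 880000
  CHF 880000 × 16% = CHF 140800

CHF 140800 > CHF 89320, so the tentative minimum tax is the binding amount.

CHF 140800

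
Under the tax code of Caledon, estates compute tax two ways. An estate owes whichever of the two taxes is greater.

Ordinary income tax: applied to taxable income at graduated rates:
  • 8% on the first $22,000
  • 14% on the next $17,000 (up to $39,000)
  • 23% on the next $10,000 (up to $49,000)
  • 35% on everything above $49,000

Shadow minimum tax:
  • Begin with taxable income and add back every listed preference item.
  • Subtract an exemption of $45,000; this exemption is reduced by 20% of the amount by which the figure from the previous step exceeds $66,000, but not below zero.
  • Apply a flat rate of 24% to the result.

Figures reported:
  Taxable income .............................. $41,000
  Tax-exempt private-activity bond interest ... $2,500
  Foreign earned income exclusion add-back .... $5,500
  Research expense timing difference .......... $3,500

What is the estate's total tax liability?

Shadow minimum tax:
  Adjusted income: $41,000 + $2,500 + $5,500 + $3,500 = $52,500
  Exemption: $52,500 ≤ $66,000, so full $45,000 applies
  Base: $52,500 − $45,000 = $7,500
  $7,500 × 24% = $1,800

Ordinary income tax:
  $22,000 × 8% = $1,760
  $17,000 × 14% = $2,380
  $2,000 × 23% = $460
  → $4,600

$4,600 > $1,800, so the ordinary income tax governs.

$4,600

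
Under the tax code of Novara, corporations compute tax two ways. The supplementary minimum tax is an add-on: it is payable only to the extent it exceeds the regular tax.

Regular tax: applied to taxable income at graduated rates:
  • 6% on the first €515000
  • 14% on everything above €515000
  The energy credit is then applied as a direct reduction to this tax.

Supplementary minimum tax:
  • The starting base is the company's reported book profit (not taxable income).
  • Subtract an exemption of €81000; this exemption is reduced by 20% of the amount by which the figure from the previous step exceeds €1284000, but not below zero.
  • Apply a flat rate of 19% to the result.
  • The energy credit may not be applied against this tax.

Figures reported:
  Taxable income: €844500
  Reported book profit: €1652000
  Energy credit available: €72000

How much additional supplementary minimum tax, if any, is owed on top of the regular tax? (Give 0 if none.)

€307444

Supplementary minimum tax:
  Base (reported book profit): €1652000
  Exemption: €81000 − 20% × (€1652000 − €1284000) = €81000 − €73600 = €7400
  Base: €1652000 − €7400 = €1644600
  €1644600 × 19% = €312474

Regular tax:
  €515000 × 6% = €30900
  €329500 × 14% = €46130
  → €77030
  Less energy credit €72000 → €5030

Excess of supplementary minimum tax over regular tax: €312474 − €5030 = €307444.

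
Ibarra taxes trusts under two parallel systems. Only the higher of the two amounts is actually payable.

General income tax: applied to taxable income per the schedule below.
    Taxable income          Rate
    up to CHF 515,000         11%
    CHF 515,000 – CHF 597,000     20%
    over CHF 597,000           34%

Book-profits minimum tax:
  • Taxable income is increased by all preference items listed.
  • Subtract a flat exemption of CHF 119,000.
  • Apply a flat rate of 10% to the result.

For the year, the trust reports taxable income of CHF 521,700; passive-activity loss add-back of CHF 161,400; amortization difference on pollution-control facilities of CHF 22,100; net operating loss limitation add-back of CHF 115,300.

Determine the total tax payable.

General income tax:
  CHF 515,000 × 11% = CHF 56,650
  CHF 6,700 × 20% = CHF 1,340
  → CHF 57,990

Book-profits minimum tax:
  Adjusted income: CHF 521,700 + CHF 161,400 + CHF 22,100 + CHF 115,300 = CHF 820,500
  Less exemption CHF 119,000 → base CHF 701,500
  CHF 701,500 × 10% = CHF 70,150

CHF 70,150 > CHF 57,990, so the book-profits minimum tax is the binding amount.

CHF 70,150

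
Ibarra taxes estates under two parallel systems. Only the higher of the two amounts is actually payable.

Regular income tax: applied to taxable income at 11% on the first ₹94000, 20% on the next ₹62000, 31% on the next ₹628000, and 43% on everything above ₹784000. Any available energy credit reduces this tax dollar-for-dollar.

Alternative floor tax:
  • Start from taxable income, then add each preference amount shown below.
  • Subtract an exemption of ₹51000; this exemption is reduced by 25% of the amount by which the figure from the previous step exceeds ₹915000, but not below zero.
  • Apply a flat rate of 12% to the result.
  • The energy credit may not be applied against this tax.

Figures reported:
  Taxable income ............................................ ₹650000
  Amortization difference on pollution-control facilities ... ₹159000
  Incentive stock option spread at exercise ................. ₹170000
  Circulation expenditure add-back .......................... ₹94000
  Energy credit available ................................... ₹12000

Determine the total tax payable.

₹163880

Alternative floor tax:
  Adjusted income: ₹650000 + ₹159000 + ₹170000 + ₹94000 = ₹1073000
  Exemption: ₹51000 − 25% × (₹1073000 − ₹915000) = ₹51000 − ₹39500 = ₹11500
  Base: ₹1073000 − ₹11500 = ₹1061500
  ₹1061500 × 12% = ₹127380

Regular income tax:
  ₹94000 × 11% = ₹10340
  ₹62000 × 20% = ₹12400
  ₹494000 × 31% = ₹153140
  → ₹175880
  Less energy credit ₹12000 → ₹163880

₹163880 > ₹127380, so the regular income tax governs.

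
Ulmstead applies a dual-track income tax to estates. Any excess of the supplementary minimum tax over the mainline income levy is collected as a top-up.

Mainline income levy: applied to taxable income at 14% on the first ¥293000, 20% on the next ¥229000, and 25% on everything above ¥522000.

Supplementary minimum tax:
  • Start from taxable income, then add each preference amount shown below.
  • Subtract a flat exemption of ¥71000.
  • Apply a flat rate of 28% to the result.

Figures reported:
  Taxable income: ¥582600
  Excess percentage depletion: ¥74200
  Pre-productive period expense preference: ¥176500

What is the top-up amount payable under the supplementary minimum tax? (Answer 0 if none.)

Mainline income levy:
  ¥293000 × 14% = ¥41020
  ¥229000 × 20% = ¥45800
  ¥60600 × 25% = ¥15150
  → ¥101970

Supplementary minimum tax:
  Adjusted income: ¥582600 + ¥74200 + ¥176500 = ¥833300
  Less exemption ¥71000 → base ¥762300
  ¥762300 × 28% = ¥213444

Excess of supplementary minimum tax over mainline income levy: ¥213444 − ¥101970 = ¥111474.

¥111474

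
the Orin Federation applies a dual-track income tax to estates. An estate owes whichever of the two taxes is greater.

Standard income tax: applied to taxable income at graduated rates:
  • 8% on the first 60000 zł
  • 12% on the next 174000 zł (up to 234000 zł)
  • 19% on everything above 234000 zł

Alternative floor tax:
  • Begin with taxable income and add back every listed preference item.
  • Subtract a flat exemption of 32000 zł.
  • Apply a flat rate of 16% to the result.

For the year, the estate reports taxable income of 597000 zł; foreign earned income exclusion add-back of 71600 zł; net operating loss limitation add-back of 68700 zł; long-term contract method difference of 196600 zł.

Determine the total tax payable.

144304 zł

Standard income tax:
  60000 zł × 8% = 4800 zł
  174000 zł × 12% = 20880 zł
  363000 zł × 19% = 68970 zł
  → 94650 zł

Alternative floor tax:
  Adjusted income: 597000 zł + 71600 zł + 68700 zł + 196600 zł = 933900 zł
  Less exemption 32000 zł → base 901900 zł
  901900 zł × 16% = 144304 zł

144304 zł > 94650 zł, so the alternative floor tax is the binding amount.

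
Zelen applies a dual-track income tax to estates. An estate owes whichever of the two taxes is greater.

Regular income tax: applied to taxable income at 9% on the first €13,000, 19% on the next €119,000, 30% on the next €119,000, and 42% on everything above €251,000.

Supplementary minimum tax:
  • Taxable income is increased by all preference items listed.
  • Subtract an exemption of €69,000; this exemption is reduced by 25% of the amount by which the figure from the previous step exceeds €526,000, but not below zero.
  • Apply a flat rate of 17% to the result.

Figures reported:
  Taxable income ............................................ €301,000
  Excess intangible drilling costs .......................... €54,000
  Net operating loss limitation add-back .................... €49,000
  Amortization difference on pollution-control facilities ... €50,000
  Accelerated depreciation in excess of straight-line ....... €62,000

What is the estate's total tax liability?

Supplementary minimum tax:
  Adjusted income: €301,000 + €54,000 + €49,000 + €50,000 + €62,000 = €516,000
  Exemption: €516,000 ≤ €526,000, so full €69,000 applies
  Base: €516,000 − €69,000 = €447,000
  €447,000 × 17% = €75,990

Regular income tax:
  €13,000 × 9% = €1,170
  €119,000 × 19% = €22,610
  €119,000 × 30% = €35,700
  €50,000 × 42% = €21,000
  → €80,480

€80,480 > €75,990, so the regular income tax governs.

€80,480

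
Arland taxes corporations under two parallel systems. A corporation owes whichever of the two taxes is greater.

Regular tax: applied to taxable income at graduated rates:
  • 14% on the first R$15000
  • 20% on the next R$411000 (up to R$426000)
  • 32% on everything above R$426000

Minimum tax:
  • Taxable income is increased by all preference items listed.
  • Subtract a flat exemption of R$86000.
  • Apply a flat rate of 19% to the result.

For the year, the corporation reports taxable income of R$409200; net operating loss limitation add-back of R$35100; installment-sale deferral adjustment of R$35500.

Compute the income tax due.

Regular tax:
  R$15000 × 14% = R$2100
  R$394200 × 20% = R$78840
  → R$80940

Minimum tax:
  Adjusted income: R$409200 + R$35100 + R$35500 = R$479800
  Less exemption R$86000 → base R$393800
  R$393800 × 19% = R$74822

R$80940 > R$74822, so the regular tax governs.

R$80940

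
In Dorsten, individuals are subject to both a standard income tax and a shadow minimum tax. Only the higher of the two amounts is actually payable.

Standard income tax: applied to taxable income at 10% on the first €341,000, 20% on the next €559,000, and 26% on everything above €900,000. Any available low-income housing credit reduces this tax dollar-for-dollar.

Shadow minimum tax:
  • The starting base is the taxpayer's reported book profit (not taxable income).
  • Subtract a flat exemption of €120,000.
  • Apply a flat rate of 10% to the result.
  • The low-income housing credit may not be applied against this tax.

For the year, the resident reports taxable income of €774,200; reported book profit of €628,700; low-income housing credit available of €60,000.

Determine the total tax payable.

€60,740

Shadow minimum tax:
  Base (reported book profit): €628,700
  Less exemption €120,000 → base €508,700
  €508,700 × 10% = €50,870

Standard income tax:
  €341,000 × 10% = €34,100
  €433,200 × 20% = €86,640
  → €120,740
  Less low-income housing credit €60,000 → €60,740

€60,740 > €50,870, so the standard income tax governs.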